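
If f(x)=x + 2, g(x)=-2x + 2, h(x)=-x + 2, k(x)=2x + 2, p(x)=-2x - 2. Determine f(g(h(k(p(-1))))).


p(-1) = 0
k(0) = 2
h(2) = 0
g(0) = 2
f(2) = 4

4


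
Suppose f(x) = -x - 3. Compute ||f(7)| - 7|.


f(7) = -10
|-10| = 10
|10 - 7| = 3

3


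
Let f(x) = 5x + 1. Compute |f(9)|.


46


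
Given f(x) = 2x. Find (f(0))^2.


f(0) = 0
(0)^2 = 0

0


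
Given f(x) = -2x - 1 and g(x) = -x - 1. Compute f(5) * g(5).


f(5) = -11
g(5) = -6
Product = 66

66


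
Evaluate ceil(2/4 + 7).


2/4 = 0.5
0.5 + 7 = 7.5
ceil(7.5) = 8

8


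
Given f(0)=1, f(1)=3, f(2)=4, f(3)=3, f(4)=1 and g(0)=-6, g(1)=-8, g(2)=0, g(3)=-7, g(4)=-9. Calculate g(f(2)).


-9


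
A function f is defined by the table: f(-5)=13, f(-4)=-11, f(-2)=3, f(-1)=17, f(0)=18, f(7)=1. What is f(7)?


Reading from the table at x = 7

1


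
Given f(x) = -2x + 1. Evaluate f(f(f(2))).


-13


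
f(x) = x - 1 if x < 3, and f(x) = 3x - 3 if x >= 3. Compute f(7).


18


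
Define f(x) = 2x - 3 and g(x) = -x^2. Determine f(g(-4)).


g(-4) = -16
f(-16) = -35

-35


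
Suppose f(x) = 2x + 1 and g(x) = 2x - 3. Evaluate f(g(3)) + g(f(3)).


f(g(3)) = 7
g(f(3)) = 11
Sum = 18

18


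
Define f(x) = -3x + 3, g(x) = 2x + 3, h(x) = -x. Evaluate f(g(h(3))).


h(3) = -3
g(-3) = -3
f(-3) = 12

12


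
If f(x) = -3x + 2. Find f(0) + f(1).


f(0) = 2
f(1) = -1
Sum = 1

1


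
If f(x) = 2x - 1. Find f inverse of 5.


Solve 2x - 1 = 5
x = (5 + 1) / 2 = 3

3


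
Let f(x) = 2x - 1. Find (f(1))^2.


f(1) = 1
(1)^2 = 1

1


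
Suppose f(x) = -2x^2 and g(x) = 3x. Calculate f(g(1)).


g(1) = 3
f(3) = (-2)*(3)^2 = -18

-18


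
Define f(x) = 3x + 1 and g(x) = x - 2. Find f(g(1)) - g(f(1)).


f(g(1)) = -2
g(f(1)) = 2
Difference = -4

-4


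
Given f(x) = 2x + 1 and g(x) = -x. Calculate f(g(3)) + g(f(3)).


-12


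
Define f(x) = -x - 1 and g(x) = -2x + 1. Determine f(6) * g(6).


f(6) = -7
g(6) = -11
Product = 77

77


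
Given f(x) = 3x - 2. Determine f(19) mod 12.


f(19) = 55
55 mod 12 = 7

7


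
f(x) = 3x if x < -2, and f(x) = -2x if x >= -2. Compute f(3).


3 satisfies x >= -2
f(3) = -6

-6


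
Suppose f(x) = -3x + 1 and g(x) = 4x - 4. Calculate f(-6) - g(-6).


f(-6) = 19
g(-6) = -28
Difference = 47

47


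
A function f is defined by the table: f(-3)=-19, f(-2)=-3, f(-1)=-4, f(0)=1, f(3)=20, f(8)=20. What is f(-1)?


Reading from the table at x = -1

-4


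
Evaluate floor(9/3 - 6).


9/3 = 3
3 - 6 = -3
floor(-3) = -3

-3


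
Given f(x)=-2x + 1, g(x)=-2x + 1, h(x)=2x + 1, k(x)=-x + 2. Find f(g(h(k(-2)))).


k(-2) = 4
h(4) = 9
g(9) = -17
f(-17) = 35

35


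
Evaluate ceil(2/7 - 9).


2/7 = 0.2857
0.2857 - 9 = -8.7143
ceil(-8.7143) = -8

-8


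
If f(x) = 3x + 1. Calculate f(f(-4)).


f(-4) = -11
f(-11) = -32

-32


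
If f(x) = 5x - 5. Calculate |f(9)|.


40


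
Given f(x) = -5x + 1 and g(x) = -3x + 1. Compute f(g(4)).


g(4) = -11
f(-11) = 56

56


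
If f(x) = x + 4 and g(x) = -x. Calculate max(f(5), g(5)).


f(5) = 9
g(5) = -5
max = 9

9


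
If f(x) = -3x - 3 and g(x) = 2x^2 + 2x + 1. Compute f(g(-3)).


g(-3) = 13
f(13) = -42

-42


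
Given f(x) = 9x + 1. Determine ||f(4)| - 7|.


f(4) = 37
|37| = 37
|37 - 7| = 30

30


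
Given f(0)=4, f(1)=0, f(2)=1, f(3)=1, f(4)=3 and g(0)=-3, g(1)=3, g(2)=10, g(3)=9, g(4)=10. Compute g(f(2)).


3


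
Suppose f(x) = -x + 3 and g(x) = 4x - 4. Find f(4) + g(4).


f(4) = -1
g(4) = 12
Sum = 11

11


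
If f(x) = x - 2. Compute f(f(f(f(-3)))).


f(-3) = -5
f(-5) = -7
f(-7) = -9
f(-9) = -11

-11


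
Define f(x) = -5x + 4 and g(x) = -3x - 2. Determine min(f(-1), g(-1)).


f(-1) = 9
g(-1) = 1
min = 1

1


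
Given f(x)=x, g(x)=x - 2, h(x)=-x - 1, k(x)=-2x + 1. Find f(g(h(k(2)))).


0


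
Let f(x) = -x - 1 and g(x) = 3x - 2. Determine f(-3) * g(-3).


-22


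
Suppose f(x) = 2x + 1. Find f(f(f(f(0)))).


f(0) = 1
f(1) = 3
f(3) = 7
f(7) = 15

15


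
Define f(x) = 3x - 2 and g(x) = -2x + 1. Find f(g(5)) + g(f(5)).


f(g(5)) = -29
g(f(5)) = -25
Sum = -54

-54


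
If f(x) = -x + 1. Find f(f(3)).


f(3) = -2
f(-2) = 3

3


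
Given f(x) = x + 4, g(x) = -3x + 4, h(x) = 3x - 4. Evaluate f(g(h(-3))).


h(-3) = -13
g(-13) = 43
f(43) = 47

47


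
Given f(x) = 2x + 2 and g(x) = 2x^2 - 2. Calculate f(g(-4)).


g(-4) = 30
f(30) = 62

62


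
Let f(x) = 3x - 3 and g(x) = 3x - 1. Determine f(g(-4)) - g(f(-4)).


f(g(-4)) = -42
g(f(-4)) = -46
Difference = 4

4


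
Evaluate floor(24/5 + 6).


10


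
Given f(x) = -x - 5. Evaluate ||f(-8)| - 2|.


f(-8) = 3
|3| = 3
|3 - 2| = 1

1


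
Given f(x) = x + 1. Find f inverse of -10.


Solve x + 1 = -10
x = (-10 - 1) / 1 = -11

-11


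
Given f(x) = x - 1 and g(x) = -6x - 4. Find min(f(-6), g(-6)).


-7


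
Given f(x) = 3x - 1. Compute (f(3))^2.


f(3) = 8
(8)^2 = 64

64


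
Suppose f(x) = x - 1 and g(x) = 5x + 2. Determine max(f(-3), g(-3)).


-4


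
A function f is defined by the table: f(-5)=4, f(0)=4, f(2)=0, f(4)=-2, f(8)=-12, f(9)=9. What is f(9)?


9


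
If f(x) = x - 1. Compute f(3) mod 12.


2


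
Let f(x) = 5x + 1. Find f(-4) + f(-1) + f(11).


f(-4) = -19
f(-1) = -4
f(11) = 56
Sum = 33

33


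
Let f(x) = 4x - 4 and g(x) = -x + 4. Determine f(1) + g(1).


f(1) = 0
g(1) = 3
Sum = 3

3


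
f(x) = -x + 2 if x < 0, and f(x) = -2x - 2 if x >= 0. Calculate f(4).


4 satisfies x >= 0
f(4) = -10

-10


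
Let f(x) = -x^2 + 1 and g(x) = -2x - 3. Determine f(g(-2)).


0


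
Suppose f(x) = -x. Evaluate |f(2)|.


2


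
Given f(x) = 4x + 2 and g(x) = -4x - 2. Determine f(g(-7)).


g(-7) = 26
f(26) = 106

106


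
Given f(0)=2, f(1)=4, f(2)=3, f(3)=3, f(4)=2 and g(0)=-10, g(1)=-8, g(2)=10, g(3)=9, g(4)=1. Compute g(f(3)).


f(3) = 3
g(3) = 9

9


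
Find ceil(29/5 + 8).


29/5 = 5.8
5.8 + 8 = 13.8
ceil(13.8) = 14

14


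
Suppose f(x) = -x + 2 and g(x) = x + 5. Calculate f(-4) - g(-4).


f(-4) = 6
g(-4) = 1
Difference = 5

5


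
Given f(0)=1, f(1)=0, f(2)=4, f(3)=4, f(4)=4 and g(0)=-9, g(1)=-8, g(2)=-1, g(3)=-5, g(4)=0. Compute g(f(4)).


f(4) = 4
g(4) = 0

0


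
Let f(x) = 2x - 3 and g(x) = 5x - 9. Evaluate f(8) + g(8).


f(8) = 13
g(8) = 31
Sum = 44

44


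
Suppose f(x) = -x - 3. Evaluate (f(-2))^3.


f(-2) = -1
(-1)^3 = -1

-1


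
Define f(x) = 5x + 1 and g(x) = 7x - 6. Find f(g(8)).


g(8) = 50
f(50) = 251

251


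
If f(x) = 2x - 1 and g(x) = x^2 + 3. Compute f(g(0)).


g(0) = 3
f(3) = 5

5


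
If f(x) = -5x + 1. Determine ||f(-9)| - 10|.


f(-9) = 46
|46| = 46
|46 - 10| = 36

36


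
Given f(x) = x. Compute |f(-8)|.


f(-8) = -8
|-8| = 8

8


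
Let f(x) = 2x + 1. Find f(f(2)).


11


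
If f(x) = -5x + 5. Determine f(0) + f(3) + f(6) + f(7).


f(0) = 5
f(3) = -10
f(6) = -25
f(7) = -30
Sum = -60

-60


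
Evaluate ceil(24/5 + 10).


24/5 = 4.8
4.8 + 10 = 14.8
ceil(14.8) = 15

15


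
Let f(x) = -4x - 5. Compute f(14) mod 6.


f(14) = -61
-61 mod 6 = 5

5


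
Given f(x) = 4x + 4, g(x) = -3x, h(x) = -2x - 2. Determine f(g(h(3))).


h(3) = -8
g(-8) = 24
f(24) = 100

100


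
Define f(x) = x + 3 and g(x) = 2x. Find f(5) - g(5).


f(5) = 8
g(5) = 10
Difference = -2

-2


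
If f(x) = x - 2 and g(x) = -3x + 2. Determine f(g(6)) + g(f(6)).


-28


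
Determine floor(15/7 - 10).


15/7 = 2.1429
2.1429 - 10 = -7.8571
floor(-7.8571) = -8

-8


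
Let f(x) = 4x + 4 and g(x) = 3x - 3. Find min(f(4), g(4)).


f(4) = 20
g(4) = 9
min = 9

9


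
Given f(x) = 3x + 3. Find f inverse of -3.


Solve 3x + 3 = -3
x = (-3 - 3) / 3 = -2

-2


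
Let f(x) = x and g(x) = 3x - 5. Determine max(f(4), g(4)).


f(4) = 4
g(4) = 7
max = 7

7


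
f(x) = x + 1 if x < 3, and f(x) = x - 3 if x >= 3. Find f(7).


7 satisfies x >= 3
f(7) = 4

4


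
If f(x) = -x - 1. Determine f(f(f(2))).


-3


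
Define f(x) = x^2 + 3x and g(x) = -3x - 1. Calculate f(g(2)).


g(2) = -7
f(-7) = 1*(-7)^2 + 3*(-7) = 28

28


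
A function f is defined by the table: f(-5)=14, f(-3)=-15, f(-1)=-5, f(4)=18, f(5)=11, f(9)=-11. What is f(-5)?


Reading from the table at x = -5

14


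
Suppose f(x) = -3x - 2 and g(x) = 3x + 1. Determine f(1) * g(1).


-20


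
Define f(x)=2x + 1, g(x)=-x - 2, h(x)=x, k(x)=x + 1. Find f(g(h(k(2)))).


-9


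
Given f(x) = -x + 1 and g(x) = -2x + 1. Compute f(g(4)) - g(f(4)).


f(g(4)) = 8
g(f(4)) = 7
Difference = 1

1


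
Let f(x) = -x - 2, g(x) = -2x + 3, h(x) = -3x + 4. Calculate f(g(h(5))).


h(5) = -11
g(-11) = 25
f(25) = -27

-27


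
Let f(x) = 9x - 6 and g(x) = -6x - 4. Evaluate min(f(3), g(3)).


-22


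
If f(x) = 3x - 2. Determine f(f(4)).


f(4) = 10
f(10) = 28

28


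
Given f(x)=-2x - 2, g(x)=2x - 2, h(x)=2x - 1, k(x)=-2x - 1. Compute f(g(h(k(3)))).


62


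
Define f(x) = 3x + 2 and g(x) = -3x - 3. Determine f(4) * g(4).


-210


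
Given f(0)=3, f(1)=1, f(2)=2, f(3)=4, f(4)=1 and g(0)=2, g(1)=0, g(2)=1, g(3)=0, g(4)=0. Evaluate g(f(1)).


f(1) = 1
g(1) = 0

0


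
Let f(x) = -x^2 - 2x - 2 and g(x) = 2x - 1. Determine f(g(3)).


g(3) = 5
f(5) = (-1)*(5)^2 - 2*(5) - 2 = -37

-37


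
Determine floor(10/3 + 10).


10/3 = 3.3333
3.3333 + 10 = 13.3333
floor(13.3333) = 13

13


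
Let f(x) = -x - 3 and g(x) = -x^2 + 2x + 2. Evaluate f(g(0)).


g(0) = 2
f(2) = -5

-5


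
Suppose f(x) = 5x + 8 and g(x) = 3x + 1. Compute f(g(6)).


103


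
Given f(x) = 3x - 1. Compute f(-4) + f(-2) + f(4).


f(-4) = -13
f(-2) = -7
f(4) = 11
Sum = -9

-9


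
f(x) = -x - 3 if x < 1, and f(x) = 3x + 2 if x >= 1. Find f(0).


0 satisfies x < 1
f(0) = -3

-3


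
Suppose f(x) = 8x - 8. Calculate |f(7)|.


f(7) = 48
|48| = 48

48


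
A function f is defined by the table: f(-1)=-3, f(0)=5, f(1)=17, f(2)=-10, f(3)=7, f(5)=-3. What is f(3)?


Reading from the table at x = 3

7


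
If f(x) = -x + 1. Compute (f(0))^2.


1


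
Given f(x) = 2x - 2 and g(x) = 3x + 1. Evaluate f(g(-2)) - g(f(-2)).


f(g(-2)) = -12
g(f(-2)) = -17
Difference = 5

5


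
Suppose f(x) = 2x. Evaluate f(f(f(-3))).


f(-3) = -6
f(-6) = -12
f(-12) = -24

-24


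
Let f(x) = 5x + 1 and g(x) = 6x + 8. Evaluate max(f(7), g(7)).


50


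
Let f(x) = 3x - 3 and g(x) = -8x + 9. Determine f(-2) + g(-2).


f(-2) = -9
g(-2) = 25
Sum = 16

16


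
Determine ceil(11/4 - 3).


11/4 = 2.75
2.75 - 3 = -0.25
ceil(-0.25) = 0

0


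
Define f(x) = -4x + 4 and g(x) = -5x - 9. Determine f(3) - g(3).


f(3) = -8
g(3) = -24
Difference = 16

16


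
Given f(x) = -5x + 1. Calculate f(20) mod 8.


f(20) = -99
-99 mod 8 = 5

5


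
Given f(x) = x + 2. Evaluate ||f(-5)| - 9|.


6


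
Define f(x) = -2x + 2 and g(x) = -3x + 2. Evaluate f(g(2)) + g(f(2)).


18


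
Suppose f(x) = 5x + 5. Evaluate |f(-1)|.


f(-1) = 0
|0| = 0

0


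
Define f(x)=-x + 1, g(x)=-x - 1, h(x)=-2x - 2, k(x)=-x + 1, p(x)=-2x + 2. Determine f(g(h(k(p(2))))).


p(2) = -2
k(-2) = 3
h(3) = -8
g(-8) = 7
f(7) = -6

-6


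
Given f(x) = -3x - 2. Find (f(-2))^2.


f(-2) = 4
(4)^2 = 16

16


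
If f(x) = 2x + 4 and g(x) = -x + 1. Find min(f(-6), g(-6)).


f(-6) = -8
g(-6) = 7
min = -8

-8


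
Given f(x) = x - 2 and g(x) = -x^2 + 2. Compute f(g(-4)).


-16


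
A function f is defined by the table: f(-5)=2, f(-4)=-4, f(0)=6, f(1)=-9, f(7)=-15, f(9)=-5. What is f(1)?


-9


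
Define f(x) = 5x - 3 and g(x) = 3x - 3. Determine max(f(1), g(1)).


2


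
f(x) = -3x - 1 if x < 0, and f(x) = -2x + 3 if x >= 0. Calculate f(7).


7 satisfies x >= 0
f(7) = -11

-11


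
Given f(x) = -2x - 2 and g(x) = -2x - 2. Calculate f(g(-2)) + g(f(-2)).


-12


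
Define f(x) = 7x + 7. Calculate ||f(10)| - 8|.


f(10) = 77
|77| = 77
|77 - 8| = 69

69


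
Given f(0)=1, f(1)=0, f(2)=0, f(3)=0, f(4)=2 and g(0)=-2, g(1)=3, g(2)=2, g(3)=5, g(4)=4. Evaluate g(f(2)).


f(2) = 0
g(0) = -2

-2


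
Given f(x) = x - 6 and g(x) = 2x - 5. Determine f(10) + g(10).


f(10) = 4
g(10) = 15
Sum = 19

19


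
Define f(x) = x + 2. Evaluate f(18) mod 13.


f(18) = 20
20 mod 13 = 7

7


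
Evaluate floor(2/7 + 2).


2/7 = 0.2857
0.2857 + 2 = 2.2857
floor(2.2857) = 2

2


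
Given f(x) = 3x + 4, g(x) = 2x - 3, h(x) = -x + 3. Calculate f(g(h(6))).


h(6) = -3
g(-3) = -9
f(-9) = -23

-23


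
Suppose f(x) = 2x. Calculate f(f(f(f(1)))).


f(1) = 2
f(2) = 4
f(4) = 8
f(8) = 16

16


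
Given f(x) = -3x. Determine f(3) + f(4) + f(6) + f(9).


f(3) = -9
f(4) = -12
f(6) = -18
f(9) = -27
Sum = -66

-66


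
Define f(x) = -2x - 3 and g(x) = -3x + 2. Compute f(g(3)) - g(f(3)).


-18


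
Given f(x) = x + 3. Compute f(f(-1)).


f(-1) = 2
f(2) = 5

5


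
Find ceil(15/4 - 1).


3


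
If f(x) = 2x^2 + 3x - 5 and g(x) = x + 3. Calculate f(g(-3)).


g(-3) = 0
f(0) = 2*(0)^2 + 3*(0) - 5 = -5

-5


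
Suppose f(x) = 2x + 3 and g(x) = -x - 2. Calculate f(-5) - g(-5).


f(-5) = -7
g(-5) = 3
Difference = -10

-10


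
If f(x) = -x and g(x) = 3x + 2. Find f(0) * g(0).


0


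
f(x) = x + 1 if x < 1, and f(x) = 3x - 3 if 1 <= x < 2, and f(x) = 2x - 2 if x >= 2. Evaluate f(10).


10 satisfies x >= 2
f(10) = 18

18


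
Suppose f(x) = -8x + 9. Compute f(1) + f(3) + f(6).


f(1) = 1
f(3) = -15
f(6) = -39
Sum = -53

-53


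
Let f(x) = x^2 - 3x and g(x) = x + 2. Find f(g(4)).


g(4) = 6
f(6) = 1*(6)^2 - 3*(6) = 18

18


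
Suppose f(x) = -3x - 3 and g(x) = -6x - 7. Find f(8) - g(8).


28


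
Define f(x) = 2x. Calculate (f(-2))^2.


f(-2) = -4
(-4)^2 = 16

16


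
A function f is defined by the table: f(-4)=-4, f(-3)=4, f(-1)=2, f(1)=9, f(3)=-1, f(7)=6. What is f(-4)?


Reading from the table at x = -4

-4


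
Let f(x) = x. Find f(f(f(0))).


f(0) = 0
f(0) = 0
f(0) = 0

0


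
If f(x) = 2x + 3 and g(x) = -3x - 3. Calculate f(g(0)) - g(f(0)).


f(g(0)) = -3
g(f(0)) = -12
Difference = 9

9


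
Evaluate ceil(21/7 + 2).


21/7 = 3
3 + 2 = 5
ceil(5) = 5

5


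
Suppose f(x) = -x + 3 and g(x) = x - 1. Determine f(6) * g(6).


f(6) = -3
g(6) = 5
Product = -15

-15


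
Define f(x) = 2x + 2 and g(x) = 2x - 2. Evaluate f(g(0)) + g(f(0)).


f(g(0)) = -2
g(f(0)) = 2
Sum = 0

0


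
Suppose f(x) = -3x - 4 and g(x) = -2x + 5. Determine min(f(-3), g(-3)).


f(-3) = 5
g(-3) = 11
min = 5

5


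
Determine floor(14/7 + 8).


14/7 = 2
2 + 8 = 10
floor(10) = 10

10


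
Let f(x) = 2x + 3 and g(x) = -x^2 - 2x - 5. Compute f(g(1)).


g(1) = -8
f(-8) = -13

-13


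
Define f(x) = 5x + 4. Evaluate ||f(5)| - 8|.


21


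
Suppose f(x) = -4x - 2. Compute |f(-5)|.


f(-5) = 18
|18| = 18

18


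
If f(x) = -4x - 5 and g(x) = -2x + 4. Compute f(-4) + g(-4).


f(-4) = 11
g(-4) = 12
Sum = 23

23


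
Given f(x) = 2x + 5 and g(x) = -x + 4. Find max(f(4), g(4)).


f(4) = 13
g(4) = 0
max = 13

13


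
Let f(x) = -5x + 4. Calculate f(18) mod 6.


4


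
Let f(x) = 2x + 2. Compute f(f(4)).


f(4) = 10
f(10) = 22

22


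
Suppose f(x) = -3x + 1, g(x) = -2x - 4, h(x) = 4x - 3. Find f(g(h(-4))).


h(-4) = -19
g(-19) = 34
f(34) = -101

-101


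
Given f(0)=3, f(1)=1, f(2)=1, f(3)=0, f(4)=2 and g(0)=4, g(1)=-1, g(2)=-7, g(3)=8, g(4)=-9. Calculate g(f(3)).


4


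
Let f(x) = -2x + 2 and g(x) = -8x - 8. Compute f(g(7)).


130


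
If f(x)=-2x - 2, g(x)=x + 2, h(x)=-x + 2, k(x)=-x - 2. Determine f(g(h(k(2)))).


k(2) = -4
h(-4) = 6
g(6) = 8
f(8) = -18

-18


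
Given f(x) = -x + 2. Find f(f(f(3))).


-1


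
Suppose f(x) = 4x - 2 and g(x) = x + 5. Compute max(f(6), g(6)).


f(6) = 22
g(6) = 11
max = 22

22


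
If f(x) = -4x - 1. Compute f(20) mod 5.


f(20) = -81
-81 mod 5 = 4

4


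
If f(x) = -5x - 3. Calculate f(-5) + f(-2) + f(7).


f(-5) = 22
f(-2) = 7
f(7) = -38
Sum = -9

-9


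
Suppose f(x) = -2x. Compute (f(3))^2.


f(3) = -6
(-6)^2 = 36

36


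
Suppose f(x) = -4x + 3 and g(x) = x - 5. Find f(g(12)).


-25


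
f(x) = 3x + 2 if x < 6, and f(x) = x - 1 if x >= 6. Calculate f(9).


9 satisfies x >= 6
f(9) = 8

8


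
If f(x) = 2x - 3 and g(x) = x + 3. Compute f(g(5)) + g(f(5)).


23


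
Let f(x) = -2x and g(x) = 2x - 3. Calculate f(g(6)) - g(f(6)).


f(g(6)) = -18
g(f(6)) = -27
Difference = 9

9


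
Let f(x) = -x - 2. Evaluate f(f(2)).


f(2) = -4
f(-4) = 2

2


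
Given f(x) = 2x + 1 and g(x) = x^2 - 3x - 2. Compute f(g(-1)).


g(-1) = 2
f(2) = 5

5


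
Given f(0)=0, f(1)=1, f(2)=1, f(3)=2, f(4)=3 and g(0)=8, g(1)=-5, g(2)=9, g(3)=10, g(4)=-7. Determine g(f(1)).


f(1) = 1
g(1) = -5

-5


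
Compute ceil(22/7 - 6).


22/7 = 3.1429
3.1429 - 6 = -2.8571
ceil(-2.8571) = -2

-2


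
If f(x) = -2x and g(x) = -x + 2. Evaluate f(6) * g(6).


f(6) = -12
g(6) = -4
Product = 48

48


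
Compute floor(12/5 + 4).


6


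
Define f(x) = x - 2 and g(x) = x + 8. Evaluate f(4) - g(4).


f(4) = 2
g(4) = 12
Difference = -10

-10


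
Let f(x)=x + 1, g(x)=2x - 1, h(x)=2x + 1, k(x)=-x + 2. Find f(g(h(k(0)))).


k(0) = 2
h(2) = 5
g(5) = 9
f(9) = 10

10


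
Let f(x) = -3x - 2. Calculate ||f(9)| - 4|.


f(9) = -29
|-29| = 29
|29 - 4| = 25

25


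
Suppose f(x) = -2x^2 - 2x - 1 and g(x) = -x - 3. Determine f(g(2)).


g(2) = -5
f(-5) = (-2)*(-5)^2 - 2*(-5) - 1 = -41

-41


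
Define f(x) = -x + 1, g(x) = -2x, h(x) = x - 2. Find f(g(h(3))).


h(3) = 1
g(1) = -2
f(-2) = 3

3


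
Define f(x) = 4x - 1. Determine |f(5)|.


f(5) = 19
|19| = 19

19


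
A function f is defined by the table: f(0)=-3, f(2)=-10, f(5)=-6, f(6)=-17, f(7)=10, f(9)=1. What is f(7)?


Reading from the table at x = 7

10


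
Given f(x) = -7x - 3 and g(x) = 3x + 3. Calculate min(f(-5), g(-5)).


f(-5) = 32
g(-5) = -12
min = -12

-12


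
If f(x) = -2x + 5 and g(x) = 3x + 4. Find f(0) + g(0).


f(0) = 5
g(0) = 4
Sum = 9

9


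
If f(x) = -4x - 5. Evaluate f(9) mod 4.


f(9) = -41
-41 mod 4 = 3

3


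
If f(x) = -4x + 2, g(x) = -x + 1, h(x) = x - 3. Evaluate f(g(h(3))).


h(3) = 0
g(0) = 1
f(1) = -2

-2


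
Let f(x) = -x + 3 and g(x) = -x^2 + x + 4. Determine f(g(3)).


g(3) = -2
f(-2) = 5

5


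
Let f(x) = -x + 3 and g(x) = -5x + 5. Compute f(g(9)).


g(9) = -40
f(-40) = 43

43


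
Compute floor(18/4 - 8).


-4


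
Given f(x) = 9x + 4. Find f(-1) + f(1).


f(-1) = -5
f(1) = 13
Sum = 8

8


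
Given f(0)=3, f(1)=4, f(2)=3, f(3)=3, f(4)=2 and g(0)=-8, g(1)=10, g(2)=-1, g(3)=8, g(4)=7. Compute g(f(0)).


f(0) = 3
g(3) = 8

8


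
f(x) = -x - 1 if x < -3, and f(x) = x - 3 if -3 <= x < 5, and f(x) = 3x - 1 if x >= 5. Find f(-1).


-1 satisfies -3 <= x < 5
f(-1) = -4

-4


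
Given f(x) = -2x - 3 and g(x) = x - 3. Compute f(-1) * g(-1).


f(-1) = -1
g(-1) = -4
Product = 4

4


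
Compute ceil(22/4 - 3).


22/4 = 5.5
5.5 - 3 = 2.5
ceil(2.5) = 3

3


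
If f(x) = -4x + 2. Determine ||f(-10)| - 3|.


f(-10) = 42
|42| = 42
|42 - 3| = 39

39


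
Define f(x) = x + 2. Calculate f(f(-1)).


f(-1) = 1
f(1) = 3

3


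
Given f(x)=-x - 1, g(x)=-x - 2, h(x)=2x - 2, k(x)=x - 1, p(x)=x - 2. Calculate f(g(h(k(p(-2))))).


p(-2) = -4
k(-4) = -5
h(-5) = -12
g(-12) = 10
f(10) = -11

-11


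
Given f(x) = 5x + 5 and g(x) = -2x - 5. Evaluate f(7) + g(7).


f(7) = 40
g(7) = -19
Sum = 21

21


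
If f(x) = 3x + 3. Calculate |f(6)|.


f(6) = 21
|21| = 21

21


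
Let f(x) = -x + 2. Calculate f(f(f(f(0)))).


f(0) = 2
f(2) = 0
f(0) = 2
f(2) = 0

0


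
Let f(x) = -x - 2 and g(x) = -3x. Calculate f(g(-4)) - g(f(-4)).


f(g(-4)) = -14
g(f(-4)) = -6
Difference = -8

-8


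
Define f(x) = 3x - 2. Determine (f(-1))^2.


f(-1) = -5
(-5)^2 = 25

25


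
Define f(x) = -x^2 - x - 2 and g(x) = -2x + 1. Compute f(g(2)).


-8


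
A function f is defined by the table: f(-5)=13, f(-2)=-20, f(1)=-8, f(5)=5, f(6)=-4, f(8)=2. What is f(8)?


Reading from the table at x = 8

2


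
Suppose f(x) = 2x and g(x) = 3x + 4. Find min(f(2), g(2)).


f(2) = 4
g(2) = 10
min = 4

4


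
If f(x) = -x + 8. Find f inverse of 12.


Solve -x + 8 = 12
x = (12 - 8) / (-1) = -4

-4


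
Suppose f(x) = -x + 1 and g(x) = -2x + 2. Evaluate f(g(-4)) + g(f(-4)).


f(g(-4)) = -9
g(f(-4)) = -8
Sum = -17

-17


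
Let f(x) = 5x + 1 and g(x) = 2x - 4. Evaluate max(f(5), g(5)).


f(5) = 26
g(5) = 6
max = 26

26


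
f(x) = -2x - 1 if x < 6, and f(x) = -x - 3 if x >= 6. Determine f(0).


0 satisfies x < 6
f(0) = -1

-1


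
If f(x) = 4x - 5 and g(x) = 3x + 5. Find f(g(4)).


g(4) = 17
f(17) = 63

63


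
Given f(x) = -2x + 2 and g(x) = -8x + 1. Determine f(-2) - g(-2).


f(-2) = 6
g(-2) = 17
Difference = -11

-11


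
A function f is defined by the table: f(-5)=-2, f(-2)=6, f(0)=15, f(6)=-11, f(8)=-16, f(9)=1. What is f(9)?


Reading from the table at x = 9

1


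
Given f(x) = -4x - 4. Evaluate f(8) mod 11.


8


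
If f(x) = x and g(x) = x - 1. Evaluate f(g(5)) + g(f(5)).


f(g(5)) = 4
g(f(5)) = 4
Sum = 8

8


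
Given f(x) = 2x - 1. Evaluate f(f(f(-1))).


f(-1) = -3
f(-3) = -7
f(-7) = -15

-15


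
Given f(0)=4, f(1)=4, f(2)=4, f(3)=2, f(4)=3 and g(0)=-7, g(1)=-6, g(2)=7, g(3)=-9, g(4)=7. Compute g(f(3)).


7


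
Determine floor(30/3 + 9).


19


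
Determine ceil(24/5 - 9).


24/5 = 4.8
4.8 - 9 = -4.2
ceil(-4.2) = -4

-4


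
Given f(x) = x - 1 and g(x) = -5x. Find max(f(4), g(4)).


f(4) = 3
g(4) = -20
max = 3

3


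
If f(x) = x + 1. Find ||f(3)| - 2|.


f(3) = 4
|4| = 4
|4 - 2| = 2

2


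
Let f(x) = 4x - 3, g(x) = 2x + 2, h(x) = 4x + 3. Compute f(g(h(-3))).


h(-3) = -9
g(-9) = -16
f(-16) = -67

-67


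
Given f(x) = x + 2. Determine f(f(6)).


f(6) = 8
f(8) = 10

10


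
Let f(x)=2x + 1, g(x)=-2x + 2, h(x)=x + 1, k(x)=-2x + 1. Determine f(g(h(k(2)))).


k(2) = -3
h(-3) = -2
g(-2) = 6
f(6) = 13

13


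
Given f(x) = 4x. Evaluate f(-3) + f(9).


f(-3) = -12
f(9) = 36
Sum = 24

24


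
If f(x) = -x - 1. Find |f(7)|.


f(7) = -8
|-8| = 8

8


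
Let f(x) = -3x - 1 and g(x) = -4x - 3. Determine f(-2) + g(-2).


f(-2) = 5
g(-2) = 5
Sum = 10

10


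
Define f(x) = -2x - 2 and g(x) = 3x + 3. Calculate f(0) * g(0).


f(0) = -2
g(0) = 3
Product = -6

-6


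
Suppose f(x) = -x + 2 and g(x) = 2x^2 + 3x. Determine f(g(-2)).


0


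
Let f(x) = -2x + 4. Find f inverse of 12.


-4


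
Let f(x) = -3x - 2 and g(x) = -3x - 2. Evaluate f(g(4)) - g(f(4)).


0


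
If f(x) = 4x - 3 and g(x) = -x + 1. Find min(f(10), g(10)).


f(10) = 37
g(10) = -9
min = -9

-9


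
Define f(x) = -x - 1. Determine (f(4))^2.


f(4) = -5
(-5)^2 = 25

25


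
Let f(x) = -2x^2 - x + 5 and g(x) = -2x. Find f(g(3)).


g(3) = -6
f(-6) = (-2)*(-6)^2 - 1*(-6) + 5 = -61

-61


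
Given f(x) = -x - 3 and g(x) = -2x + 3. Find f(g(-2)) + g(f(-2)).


f(g(-2)) = -10
g(f(-2)) = 5
Sum = -5

-5


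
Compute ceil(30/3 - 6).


4


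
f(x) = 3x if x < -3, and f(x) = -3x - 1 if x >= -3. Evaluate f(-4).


-4 satisfies x < -3
f(-4) = -12

-12


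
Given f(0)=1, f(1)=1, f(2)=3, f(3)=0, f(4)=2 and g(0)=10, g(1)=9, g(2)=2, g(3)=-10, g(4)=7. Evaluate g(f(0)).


f(0) = 1
g(1) = 9

9


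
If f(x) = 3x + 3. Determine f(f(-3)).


f(-3) = -6
f(-6) = -15

-15


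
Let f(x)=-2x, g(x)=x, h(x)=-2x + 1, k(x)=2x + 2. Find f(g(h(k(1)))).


k(1) = 4
h(4) = -7
g(-7) = -7
f(-7) = 14

14


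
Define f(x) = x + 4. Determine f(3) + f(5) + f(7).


f(3) = 7
f(5) = 9
f(7) = 11
Sum = 27

27


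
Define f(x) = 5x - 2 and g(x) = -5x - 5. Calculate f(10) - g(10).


f(10) = 48
g(10) = -55
Difference = 103

103


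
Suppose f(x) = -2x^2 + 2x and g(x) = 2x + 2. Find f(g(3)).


g(3) = 8
f(8) = (-2)*(8)^2 + 2*(8) = -112

-112


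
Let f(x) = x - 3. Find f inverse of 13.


Solve x - 3 = 13
x = (13 + 3) / 1 = 16

16


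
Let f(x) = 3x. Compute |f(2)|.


f(2) = 6
|6| = 6

6


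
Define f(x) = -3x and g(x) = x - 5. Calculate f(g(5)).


g(5) = 0
f(0) = 0

0


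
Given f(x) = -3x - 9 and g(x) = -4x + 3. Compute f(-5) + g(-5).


f(-5) = 6
g(-5) = 23
Sum = 29

29


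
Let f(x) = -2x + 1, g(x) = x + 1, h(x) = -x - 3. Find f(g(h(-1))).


h(-1) = -2
g(-2) = -1
f(-1) = 3

3


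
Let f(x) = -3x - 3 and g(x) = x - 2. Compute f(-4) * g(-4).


f(-4) = 9
g(-4) = -6
Product = -54

-54


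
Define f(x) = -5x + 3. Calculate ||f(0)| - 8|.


5


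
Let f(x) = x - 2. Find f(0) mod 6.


4


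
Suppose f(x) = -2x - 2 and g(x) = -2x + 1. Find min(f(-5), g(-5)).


f(-5) = 8
g(-5) = 11
min = 8

8


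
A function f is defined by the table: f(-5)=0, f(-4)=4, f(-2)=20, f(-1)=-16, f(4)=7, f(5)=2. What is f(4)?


Reading from the table at x = 4

7


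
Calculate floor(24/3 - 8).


24/3 = 8
8 - 8 = 0
floor(0) = 0

0


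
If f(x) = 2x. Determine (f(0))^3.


f(0) = 0
(0)^3 = 0

0


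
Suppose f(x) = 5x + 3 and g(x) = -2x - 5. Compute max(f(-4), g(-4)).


f(-4) = -17
g(-4) = 3
max = 3

3


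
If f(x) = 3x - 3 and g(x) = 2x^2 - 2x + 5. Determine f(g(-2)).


g(-2) = 17
f(17) = 48

48


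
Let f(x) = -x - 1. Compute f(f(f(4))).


f(4) = -5
f(-5) = 4
f(4) = -5

-5


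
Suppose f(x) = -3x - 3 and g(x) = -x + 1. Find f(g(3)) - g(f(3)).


-10


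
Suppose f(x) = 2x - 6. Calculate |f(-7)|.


20


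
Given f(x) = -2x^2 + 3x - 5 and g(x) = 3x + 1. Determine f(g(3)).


g(3) = 10
f(10) = (-2)*(10)^2 + 3*(10) - 5 = -175

-175


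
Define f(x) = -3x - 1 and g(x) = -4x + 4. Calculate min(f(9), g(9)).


f(9) = -28
g(9) = -32
min = -32

-32


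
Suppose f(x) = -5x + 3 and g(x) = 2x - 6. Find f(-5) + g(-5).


f(-5) = 28
g(-5) = -16
Sum = 12

12


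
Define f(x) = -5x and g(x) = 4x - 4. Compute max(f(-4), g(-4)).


f(-4) = 20
g(-4) = -20
max = 20

20


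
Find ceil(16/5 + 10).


16/5 = 3.2
3.2 + 10 = 13.2
ceil(13.2) = 14

14


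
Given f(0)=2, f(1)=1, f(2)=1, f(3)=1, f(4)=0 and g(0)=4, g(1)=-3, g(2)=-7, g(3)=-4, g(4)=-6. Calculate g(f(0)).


f(0) = 2
g(2) = -7

-7


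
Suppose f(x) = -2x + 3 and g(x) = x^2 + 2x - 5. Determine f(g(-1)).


15


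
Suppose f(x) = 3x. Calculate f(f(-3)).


f(-3) = -9
f(-9) = -27

-27


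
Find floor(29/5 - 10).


-5


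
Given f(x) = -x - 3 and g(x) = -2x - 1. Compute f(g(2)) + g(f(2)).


f(g(2)) = 2
g(f(2)) = 9
Sum = 11

11


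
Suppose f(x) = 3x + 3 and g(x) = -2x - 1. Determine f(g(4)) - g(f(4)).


f(g(4)) = -24
g(f(4)) = -31
Difference = 7

7


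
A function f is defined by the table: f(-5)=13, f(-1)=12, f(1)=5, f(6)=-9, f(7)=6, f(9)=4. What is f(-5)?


Reading from the table at x = -5

13


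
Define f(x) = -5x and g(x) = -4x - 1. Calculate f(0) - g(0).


f(0) = 0
g(0) = -1
Difference = 1

1


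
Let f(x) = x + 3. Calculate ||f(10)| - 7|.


f(10) = 13
|13| = 13
|13 - 7| = 6

6


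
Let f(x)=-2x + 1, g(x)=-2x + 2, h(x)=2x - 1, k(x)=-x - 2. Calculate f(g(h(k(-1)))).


k(-1) = -1
h(-1) = -3
g(-3) = 8
f(8) = -15

-15


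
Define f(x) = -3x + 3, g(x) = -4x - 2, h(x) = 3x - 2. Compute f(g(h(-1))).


h(-1) = -5
g(-5) = 18
f(18) = -51

-51


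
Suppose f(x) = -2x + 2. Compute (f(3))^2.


f(3) = -4
(-4)^2 = 16

16


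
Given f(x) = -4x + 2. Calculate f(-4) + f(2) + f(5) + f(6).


f(-4) = 18
f(2) = -6
f(5) = -18
f(6) = -22
Sum = -28

-28


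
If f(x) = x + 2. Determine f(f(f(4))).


f(4) = 6
f(6) = 8
f(8) = 10

10


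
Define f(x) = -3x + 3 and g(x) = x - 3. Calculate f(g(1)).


g(1) = -2
f(-2) = 9

9


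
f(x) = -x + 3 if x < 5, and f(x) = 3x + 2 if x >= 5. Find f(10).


10 satisfies x >= 5
f(10) = 32

32


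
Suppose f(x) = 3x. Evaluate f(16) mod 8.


0


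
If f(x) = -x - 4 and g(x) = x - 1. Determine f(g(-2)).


g(-2) = -3
f(-3) = -1

-1


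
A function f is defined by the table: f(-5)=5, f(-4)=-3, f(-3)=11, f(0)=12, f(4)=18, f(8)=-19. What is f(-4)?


Reading from the table at x = -4

-3


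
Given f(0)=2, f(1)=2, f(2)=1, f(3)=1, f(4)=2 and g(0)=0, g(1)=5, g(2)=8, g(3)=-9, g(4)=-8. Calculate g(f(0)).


f(0) = 2
g(2) = 8

8


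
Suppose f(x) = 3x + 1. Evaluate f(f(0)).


f(0) = 1
f(1) = 4

4


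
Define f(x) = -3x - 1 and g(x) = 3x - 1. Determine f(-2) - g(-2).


12


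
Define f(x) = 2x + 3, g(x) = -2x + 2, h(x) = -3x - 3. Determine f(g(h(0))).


h(0) = -3
g(-3) = 8
f(8) = 19

19


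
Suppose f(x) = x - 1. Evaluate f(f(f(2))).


f(2) = 1
f(1) = 0
f(0) = -1

-1


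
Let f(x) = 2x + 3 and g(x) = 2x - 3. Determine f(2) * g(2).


f(2) = 7
g(2) = 1
Product = 7

7


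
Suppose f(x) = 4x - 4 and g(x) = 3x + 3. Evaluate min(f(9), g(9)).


f(9) = 32
g(9) = 30
min = 30

30


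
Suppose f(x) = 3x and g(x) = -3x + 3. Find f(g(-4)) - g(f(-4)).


f(g(-4)) = 45
g(f(-4)) = 39
Difference = 6

6


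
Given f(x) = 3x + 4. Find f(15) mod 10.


f(15) = 49
49 mod 10 = 9

9


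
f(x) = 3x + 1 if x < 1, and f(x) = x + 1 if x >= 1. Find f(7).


7 satisfies x >= 1
f(7) = 8

8


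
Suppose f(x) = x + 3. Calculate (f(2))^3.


f(2) = 5
(5)^3 = 125

125


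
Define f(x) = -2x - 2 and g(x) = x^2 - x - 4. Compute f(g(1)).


g(1) = -4
f(-4) = 6

6


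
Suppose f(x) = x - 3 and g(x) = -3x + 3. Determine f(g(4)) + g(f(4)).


f(g(4)) = -12
g(f(4)) = 0
Sum = -12

-12


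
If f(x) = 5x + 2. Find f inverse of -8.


Solve 5x + 2 = -8
x = (-8 - 2) / 5 = -2

-2


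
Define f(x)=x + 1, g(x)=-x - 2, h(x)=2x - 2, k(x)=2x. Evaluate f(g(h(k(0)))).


1


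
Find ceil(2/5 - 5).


2/5 = 0.4
0.4 - 5 = -4.6
ceil(-4.6) = -4

-4


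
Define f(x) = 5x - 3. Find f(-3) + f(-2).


f(-3) = -18
f(-2) = -13
Sum = -31

-31


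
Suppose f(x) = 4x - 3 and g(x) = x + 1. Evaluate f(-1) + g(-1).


-7


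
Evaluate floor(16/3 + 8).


16/3 = 5.3333
5.3333 + 8 = 13.3333
floor(13.3333) = 13

13


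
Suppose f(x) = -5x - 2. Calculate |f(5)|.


f(5) = -27
|-27| = 27

27


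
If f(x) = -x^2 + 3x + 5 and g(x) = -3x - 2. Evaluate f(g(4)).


g(4) = -14
f(-14) = (-1)*(-14)^2 + 3*(-14) + 5 = -233

-233


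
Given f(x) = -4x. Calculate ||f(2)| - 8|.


f(2) = -8
|-8| = 8
|8 - 8| = 0

0


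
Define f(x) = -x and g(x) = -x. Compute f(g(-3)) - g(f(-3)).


f(g(-3)) = -3
g(f(-3)) = -3
Difference = 0

0


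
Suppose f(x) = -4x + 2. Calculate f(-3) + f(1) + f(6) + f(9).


f(-3) = 14
f(1) = -2
f(6) = -22
f(9) = -34
Sum = -44

-44


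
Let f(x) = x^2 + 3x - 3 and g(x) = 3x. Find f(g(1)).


15


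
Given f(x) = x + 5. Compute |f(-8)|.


3


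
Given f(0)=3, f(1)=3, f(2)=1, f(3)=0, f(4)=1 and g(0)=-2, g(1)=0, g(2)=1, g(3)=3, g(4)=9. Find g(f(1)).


f(1) = 3
g(3) = 3

3


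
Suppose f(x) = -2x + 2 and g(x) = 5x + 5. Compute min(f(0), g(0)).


f(0) = 2
g(0) = 5
min = 2

2


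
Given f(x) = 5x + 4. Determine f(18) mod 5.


f(18) = 94
94 mod 5 = 4

4


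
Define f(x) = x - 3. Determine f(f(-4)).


f(-4) = -7
f(-7) = -10

-10


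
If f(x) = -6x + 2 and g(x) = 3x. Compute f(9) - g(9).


f(9) = -52
g(9) = 27
Difference = -79

-79


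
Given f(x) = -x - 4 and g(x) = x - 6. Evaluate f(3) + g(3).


f(3) = -7
g(3) = -3
Sum = -10

-10


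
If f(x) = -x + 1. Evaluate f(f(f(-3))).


f(-3) = 4
f(4) = -3
f(-3) = 4

4


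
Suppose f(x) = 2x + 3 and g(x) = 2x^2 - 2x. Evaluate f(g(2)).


g(2) = 4
f(4) = 11

11


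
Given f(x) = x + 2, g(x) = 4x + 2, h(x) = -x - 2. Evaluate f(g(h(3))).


h(3) = -5
g(-5) = -18
f(-18) = -16

-16


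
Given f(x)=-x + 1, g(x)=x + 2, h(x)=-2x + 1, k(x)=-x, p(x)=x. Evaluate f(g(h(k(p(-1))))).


p(-1) = -1
k(-1) = 1
h(1) = -1
g(-1) = 1
f(1) = 0

0


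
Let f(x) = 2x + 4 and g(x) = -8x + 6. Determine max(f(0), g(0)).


f(0) = 4
g(0) = 6
max = 6

6


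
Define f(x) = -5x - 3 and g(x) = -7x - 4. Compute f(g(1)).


g(1) = -11
f(-11) = 52

52


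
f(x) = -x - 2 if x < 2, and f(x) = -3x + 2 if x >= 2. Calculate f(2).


-4


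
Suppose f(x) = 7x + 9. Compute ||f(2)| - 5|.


f(2) = 23
|23| = 23
|23 - 5| = 18

18


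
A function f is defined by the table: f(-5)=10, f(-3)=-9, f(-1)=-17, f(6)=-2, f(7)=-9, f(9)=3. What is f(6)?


Reading from the table at x = 6

-2


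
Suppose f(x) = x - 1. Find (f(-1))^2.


f(-1) = -2
(-2)^2 = 4

4


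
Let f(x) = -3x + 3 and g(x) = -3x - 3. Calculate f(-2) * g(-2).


f(-2) = 9
g(-2) = 3
Product = 27

27


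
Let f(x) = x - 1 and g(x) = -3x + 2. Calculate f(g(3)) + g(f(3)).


f(g(3)) = -8
g(f(3)) = -4
Sum = -12

-12


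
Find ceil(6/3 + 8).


10


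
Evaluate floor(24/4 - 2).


24/4 = 6
6 - 2 = 4
floor(4) = 4

4


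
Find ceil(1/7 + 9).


1/7 = 0.1429
0.1429 + 9 = 9.1429
ceil(9.1429) = 10

10


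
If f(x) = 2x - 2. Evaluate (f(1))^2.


0


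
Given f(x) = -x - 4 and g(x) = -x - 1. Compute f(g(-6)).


g(-6) = 5
f(5) = -9

-9


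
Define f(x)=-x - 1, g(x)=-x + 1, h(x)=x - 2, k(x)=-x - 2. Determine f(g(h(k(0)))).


k(0) = -2
h(-2) = -4
g(-4) = 5
f(5) = -6

-6


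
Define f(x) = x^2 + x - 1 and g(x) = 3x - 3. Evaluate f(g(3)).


41


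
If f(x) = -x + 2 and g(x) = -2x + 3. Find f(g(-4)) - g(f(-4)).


0


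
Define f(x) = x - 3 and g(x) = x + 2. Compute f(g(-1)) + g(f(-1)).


f(g(-1)) = -2
g(f(-1)) = -2
Sum = -4

-4


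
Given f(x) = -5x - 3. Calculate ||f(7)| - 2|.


36


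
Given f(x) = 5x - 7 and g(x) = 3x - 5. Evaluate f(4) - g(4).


f(4) = 13
g(4) = 7
Difference = 6

6


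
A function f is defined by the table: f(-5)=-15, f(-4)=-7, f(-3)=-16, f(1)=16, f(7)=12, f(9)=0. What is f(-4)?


Reading from the table at x = -4

-7


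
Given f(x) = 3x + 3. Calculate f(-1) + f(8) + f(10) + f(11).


f(-1) = 0
f(8) = 27
f(10) = 33
f(11) = 36
Sum = 96

96


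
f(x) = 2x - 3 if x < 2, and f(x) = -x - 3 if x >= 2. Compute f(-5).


-13


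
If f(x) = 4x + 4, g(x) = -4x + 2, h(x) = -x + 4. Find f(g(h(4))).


h(4) = 0
g(0) = 2
f(2) = 12

12


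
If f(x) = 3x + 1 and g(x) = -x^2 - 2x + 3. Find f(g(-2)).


g(-2) = 3
f(3) = 10

10


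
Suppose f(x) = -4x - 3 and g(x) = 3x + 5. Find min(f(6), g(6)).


f(6) = -27
g(6) = 23
min = -27

-27


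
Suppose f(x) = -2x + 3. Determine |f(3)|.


f(3) = -3
|-3| = 3

3


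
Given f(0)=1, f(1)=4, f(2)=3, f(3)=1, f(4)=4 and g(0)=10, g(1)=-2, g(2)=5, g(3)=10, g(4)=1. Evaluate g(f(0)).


-2


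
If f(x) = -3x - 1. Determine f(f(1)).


11


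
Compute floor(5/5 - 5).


5/5 = 1
1 - 5 = -4
floor(-4) = -4

-4


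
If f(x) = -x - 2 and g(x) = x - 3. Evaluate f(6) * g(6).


-24


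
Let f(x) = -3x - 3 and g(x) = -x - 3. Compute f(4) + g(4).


f(4) = -15
g(4) = -7
Sum = -22

-22


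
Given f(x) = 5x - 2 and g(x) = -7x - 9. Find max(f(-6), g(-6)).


f(-6) = -32
g(-6) = 33
max = 33

33


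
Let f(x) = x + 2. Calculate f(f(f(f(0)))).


f(0) = 2
f(2) = 4
f(4) = 6
f(6) = 8

8


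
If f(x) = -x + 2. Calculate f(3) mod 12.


f(3) = -1
-1 mod 12 = 11

11


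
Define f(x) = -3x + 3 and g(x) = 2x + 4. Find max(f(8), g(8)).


f(8) = -21
g(8) = 20
max = 20

20


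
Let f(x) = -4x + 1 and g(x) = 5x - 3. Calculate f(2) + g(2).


f(2) = -7
g(2) = 7
Sum = 0

0


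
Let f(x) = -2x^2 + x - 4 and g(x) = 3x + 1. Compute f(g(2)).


g(2) = 7
f(7) = (-2)*(7)^2 + 1*(7) - 4 = -95

-95


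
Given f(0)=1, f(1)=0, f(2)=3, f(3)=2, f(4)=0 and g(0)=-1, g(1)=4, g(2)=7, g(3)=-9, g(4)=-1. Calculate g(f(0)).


4


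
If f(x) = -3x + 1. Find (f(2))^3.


f(2) = -5
(-5)^3 = -125

-125


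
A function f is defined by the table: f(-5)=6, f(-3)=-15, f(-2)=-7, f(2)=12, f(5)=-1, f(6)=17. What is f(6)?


Reading from the table at x = 6

17


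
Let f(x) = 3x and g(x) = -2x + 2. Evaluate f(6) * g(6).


f(6) = 18
g(6) = -10
Product = -180

-180


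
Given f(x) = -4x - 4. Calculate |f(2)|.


f(2) = -12
|-12| = 12

12


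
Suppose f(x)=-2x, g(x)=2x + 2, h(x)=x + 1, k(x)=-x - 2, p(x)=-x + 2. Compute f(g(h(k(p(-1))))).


p(-1) = 3
k(3) = -5
h(-5) = -4
g(-4) = -6
f(-6) = 12

12


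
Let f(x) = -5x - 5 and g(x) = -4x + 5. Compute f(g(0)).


g(0) = 5
f(5) = -30

-30


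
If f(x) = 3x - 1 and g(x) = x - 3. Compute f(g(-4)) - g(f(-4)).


f(g(-4)) = -22
g(f(-4)) = -16
Difference = -6

-6


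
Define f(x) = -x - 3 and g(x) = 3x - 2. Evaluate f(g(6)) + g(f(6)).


-48


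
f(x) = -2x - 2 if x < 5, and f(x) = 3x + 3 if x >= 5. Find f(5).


5 satisfies x >= 5
f(5) = 18

18


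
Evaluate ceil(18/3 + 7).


18/3 = 6
6 + 7 = 13
ceil(13) = 13

13


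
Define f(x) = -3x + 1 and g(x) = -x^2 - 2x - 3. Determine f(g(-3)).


g(-3) = -6
f(-6) = 19

19


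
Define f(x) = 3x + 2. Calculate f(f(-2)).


f(-2) = -4
f(-4) = -10

-10


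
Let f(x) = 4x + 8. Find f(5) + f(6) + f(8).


f(5) = 28
f(6) = 32
f(8) = 40
Sum = 100

100


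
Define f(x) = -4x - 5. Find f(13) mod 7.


f(13) = -57
-57 mod 7 = 6

6


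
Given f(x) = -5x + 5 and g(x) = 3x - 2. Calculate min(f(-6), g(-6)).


f(-6) = 35
g(-6) = -20
min = -20

-20


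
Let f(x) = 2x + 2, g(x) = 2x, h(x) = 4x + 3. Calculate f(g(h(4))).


h(4) = 19
g(19) = 38
f(38) = 78

78


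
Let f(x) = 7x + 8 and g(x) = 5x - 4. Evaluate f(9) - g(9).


f(9) = 71
g(9) = 41
Difference = 30

30


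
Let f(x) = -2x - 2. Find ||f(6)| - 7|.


7


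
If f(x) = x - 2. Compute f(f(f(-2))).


f(-2) = -4
f(-4) = -6
f(-6) = -8

-8


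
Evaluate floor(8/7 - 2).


8/7 = 1.1429
1.1429 - 2 = -0.8571
floor(-0.8571) = -1

-1


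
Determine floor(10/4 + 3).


5


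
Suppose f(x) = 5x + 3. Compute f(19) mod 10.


f(19) = 98
98 mod 10 = 8

8


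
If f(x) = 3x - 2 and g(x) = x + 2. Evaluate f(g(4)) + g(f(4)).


f(g(4)) = 16
g(f(4)) = 12
Sum = 28

28


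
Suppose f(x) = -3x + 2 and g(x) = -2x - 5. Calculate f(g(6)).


g(6) = -17
f(-17) = 53

53


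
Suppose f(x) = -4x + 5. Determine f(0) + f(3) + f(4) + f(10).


f(0) = 5
f(3) = -7
f(4) = -11
f(10) = -35
Sum = -48

-48


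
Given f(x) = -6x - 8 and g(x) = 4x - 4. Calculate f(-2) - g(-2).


f(-2) = 4
g(-2) = -12
Difference = 16

16


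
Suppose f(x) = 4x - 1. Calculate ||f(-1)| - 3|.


f(-1) = -5
|-5| = 5
|5 - 3| = 2

2
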